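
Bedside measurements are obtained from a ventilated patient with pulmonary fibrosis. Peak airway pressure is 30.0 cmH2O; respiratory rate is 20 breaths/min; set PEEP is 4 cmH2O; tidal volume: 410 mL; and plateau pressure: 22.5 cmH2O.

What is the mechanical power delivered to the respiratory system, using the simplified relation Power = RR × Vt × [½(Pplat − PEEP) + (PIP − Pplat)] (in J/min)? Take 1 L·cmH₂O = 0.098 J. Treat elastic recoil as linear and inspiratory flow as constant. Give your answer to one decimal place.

Per-breath work = Vt × [½(Pplat−PEEP) + (PIP−Pplat)] = 0.410 × [0.5×18.5 + 7.5] = 0.410 × 16.75 = 6.868 L·cmH2O.
Power = 20 × 6.868 = 137.36 L·cmH2O/min.
× 0.098 J/(L·cmH2O) → 13.461 J/min.

13.5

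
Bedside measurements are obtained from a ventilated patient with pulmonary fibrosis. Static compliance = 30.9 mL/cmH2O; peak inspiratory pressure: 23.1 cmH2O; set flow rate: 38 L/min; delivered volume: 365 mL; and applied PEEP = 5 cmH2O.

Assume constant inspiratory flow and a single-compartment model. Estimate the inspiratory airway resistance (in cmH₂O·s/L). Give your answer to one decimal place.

Flow: 38 L/min ÷ 60 = 0.6333 L/s.
Equation of motion (constant flow): PIP = Vt/C + R·V̇ + PEEP.
R·V̇ = PIP − Vt/C − PEEP = 23.1 − 365/30.9 − 5 = 23.1 − 11.812 − 5 = 6.288 cmH2O.
R = 6.288 / 0.6333 = 9.929 cmH2O·s/L.

9.9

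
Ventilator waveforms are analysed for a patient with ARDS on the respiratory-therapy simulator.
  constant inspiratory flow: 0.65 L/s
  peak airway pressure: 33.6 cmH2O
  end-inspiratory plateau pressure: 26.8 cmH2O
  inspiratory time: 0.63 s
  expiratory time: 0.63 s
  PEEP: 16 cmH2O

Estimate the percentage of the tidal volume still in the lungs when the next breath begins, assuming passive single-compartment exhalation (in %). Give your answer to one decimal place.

20.4

Vt = flow × Ti = 0.65 L/s × 0.63 s × 1000 mL/L = 409.5 mL.
R = (PIP − Pplat)/V̇ = (33.6 − 26.8) / 0.65 = 6.8/0.65 = 10.462 cmH2O·s/L.
C = Vt/(Pplat − PEEP) = 409.5 / (26.8 − 16) = 409.5/10.8 = 37.917 mL/cmH2O.
τ = R × C = 10.462 × 0.03792 L/cmH2O = 0.3967 s.
Fraction remaining at end-expiration = e^(−Te/τ) = e^(−0.63/0.3967) = 0.2043 → 20.43%.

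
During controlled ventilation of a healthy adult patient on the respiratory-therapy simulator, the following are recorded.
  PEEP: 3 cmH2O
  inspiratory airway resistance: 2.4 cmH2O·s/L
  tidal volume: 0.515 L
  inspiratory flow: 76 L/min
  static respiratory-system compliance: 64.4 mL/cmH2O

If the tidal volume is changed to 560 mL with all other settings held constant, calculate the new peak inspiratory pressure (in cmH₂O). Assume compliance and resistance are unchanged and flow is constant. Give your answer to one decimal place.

Flow: 76 L/min ÷ 60 = 1.2667 L/s.
PIP = Vt/C + R·V̇ + PEEP (constant-flow equation of motion).
Only the elastic term changes: ΔPIP = ΔVt / C = (560 − 515) / 64.4 = 0.6988 cmH2O.
Original PIP = 515/64.4 + 2.4×1.2667 + 3 = 14.037 cmH2O; new PIP = 14.037 + (0.6988) = 14.736 cmH2O.

14.7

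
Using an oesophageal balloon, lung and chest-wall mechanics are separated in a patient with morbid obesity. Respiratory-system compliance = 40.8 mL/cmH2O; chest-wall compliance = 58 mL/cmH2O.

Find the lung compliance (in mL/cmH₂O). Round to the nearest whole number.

1/CL = 1/Crs − 1/Ccw.
1/CL = 1/40.8 − 1/58 = 0.007268.
CL = 137.59 mL/cmH2O.

138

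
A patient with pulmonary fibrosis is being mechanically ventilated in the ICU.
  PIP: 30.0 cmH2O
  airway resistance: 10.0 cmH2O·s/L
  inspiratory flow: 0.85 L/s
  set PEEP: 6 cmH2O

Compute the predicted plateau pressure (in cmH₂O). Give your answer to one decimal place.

Pplat = PIP − Raw × flow = 30.0 − 10.0 × 0.85 = 30.0 − 8.5 = 21.5 cmH2O.

21.5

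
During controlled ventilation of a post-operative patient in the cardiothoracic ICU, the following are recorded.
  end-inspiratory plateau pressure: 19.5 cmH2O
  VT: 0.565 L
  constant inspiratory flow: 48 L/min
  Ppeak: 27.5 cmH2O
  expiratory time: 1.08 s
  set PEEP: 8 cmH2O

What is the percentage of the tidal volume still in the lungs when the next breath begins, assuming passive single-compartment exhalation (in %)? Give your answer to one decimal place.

11.1

Flow: 48 L/min ÷ 60 = 0.8 L/s.
R = (PIP − Pplat)/V̇ = (27.5 − 19.5) / 0.8 = 8.0/0.8 = 10.0 cmH2O·s/L.
C = Vt/(Pplat − PEEP) = 565.0 / (19.5 − 8) = 565.0/11.5 = 49.13 mL/cmH2O.
τ = R × C = 10.0 × 0.04913 L/cmH2O = 0.4913 s.
Fraction remaining at end-expiration = e^(−Te/τ) = e^(−1.08/0.4913) = 0.111 → 11.1%.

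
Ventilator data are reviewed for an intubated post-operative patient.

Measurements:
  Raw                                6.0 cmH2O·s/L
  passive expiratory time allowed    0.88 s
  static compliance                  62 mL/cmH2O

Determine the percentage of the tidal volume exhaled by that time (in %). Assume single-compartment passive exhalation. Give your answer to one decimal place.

90.6

τ = R × C = 6.0 × 62 mL/cmH2O = 6.0 × 0.062 L/cmH2O = 0.372 s.
Passive exhalation: V(t)/V₀ = e^(−t/τ) = e^(−0.88/0.372) = 0.09389.
Fraction exhaled = 1 − 0.09389 = 0.9061 → 90.61%.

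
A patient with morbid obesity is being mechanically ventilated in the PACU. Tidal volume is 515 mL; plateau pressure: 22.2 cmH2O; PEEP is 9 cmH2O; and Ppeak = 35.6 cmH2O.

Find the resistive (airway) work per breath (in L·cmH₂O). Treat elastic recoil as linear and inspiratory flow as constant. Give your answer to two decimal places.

6.90

With constant inspiratory flow the resistive pressure is constant at PIP − Pplat = 35.6 − 22.2 = 13.4 cmH2O, so resistive work = 13.4 × 0.515 = 6.901 L·cmH2O.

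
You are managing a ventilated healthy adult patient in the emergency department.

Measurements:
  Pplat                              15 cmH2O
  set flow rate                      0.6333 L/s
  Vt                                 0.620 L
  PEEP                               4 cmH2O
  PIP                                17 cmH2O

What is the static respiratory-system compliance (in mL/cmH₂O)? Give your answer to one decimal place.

Cstat = Vt / (Pplat − PEEP) = 620 / (15 − 4) = 620 / 11.0 = 56.364 mL/cmH2O.

56.4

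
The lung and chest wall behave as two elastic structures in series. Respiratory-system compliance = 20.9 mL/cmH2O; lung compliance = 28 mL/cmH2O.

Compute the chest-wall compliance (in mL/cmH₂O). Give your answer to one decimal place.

1/Ccw = 1/Crs − 1/CL.
1/Ccw = 1/20.9 − 1/28 = 0.01213.
Ccw = 82.44 mL/cmH2O.

82.4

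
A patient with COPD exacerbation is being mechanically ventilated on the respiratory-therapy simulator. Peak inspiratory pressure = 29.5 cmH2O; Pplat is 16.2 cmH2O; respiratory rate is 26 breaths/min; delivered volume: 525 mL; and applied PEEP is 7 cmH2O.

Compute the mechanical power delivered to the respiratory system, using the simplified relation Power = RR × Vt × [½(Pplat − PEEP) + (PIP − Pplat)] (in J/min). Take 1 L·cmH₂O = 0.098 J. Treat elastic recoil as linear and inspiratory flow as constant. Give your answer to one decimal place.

23.9

Per-breath work = Vt × [½(Pplat−PEEP) + (PIP−Pplat)] = 0.525 × [0.5×9.2 + 13.3] = 0.525 × 17.9 = 9.398 L·cmH2O.
Power = 26 × 9.398 = 244.35 L·cmH2O/min.
× 0.098 J/(L·cmH2O) → 23.946 J/min.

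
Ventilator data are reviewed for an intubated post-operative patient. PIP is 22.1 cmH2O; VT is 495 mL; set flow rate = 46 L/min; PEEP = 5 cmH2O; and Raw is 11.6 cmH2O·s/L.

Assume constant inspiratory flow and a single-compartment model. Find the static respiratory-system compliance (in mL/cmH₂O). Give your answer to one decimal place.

Flow: 46 L/min ÷ 60 = 0.7667 L/s.
Equation of motion (constant flow): PIP = Vt/C + R·V̇ + PEEP.
Vt/C = PIP − R·V̇ − PEEP = 22.1 − 11.6×0.7667 − 5 = 22.1 − 8.894 − 5 = 8.206 cmH2O.
C = Vt / 8.206 = 495 / 8.206 = 60.322 mL/cmH2O.

60.3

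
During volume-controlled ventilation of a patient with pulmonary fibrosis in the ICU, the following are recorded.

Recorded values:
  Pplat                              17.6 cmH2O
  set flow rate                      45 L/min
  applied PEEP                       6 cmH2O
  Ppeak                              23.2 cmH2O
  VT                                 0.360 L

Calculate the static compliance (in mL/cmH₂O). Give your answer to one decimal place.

Cstat = Vt / (Pplat − PEEP) = 360 / (17.6 − 6) = 360 / 11.6 = 31.034 mL/cmH2O.

31.0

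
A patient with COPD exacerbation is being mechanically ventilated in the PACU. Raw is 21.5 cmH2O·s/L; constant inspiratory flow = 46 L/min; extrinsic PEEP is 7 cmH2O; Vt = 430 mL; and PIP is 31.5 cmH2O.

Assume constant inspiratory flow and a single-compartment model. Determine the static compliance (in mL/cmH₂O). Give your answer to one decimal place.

Flow: 46 L/min ÷ 60 = 0.7667 L/s.
Equation of motion (constant flow): PIP = Vt/C + R·V̇ + PEEP.
Vt/C = PIP − R·V̇ − PEEP = 31.5 − 21.5×0.7667 − 7 = 31.5 − 16.484 − 7 = 8.016 cmH2O.
C = Vt / 8.016 = 430 / 8.016 = 53.643 mL/cmH2O.

53.6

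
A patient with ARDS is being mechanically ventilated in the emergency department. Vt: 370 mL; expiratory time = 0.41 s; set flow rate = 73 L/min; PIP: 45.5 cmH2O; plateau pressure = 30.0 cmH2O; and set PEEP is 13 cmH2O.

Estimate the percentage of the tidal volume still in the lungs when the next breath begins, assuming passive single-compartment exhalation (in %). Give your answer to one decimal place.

22.8

Flow: 73 L/min ÷ 60 = 1.2167 L/s.
R = (PIP − Pplat)/V̇ = (45.5 − 30.0) / 1.2167 = 15.5/1.2167 = 12.739 cmH2O·s/L.
C = Vt/(Pplat − PEEP) = 370.0 / (30.0 − 13) = 370.0/17.0 = 21.765 mL/cmH2O.
τ = R × C = 12.739 × 0.02177 L/cmH2O = 0.2773 s.
Fraction remaining at end-expiration = e^(−Te/τ) = e^(−0.41/0.2773) = 0.228 → 22.8%.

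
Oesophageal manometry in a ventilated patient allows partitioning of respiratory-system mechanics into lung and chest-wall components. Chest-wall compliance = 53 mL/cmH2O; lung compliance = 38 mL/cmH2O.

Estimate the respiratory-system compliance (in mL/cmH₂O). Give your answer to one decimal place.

22.1

Lung and chest wall are elastances in series: 1/Crs = 1/CL + 1/Ccw.
1/Crs = 1/38 + 1/53 = 0.04518.
Crs = 22.134 mL/cmH2O.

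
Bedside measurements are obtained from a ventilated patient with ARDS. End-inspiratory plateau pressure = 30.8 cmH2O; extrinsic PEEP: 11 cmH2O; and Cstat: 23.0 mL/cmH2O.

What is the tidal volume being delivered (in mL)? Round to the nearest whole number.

455

Vt = Cstat × (Pplat − PEEP) = 23.0 × (30.8 − 11) = 23.0 × 19.8 = 455.4 mL.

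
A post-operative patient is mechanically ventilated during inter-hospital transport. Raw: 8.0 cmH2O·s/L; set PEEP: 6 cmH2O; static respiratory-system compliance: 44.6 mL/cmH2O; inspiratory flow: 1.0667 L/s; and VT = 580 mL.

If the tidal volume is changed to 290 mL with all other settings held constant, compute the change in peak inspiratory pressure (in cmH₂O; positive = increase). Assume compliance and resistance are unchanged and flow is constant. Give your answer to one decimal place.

PIP = Vt/C + R·V̇ + PEEP (constant-flow equation of motion).
Only the elastic term changes: ΔPIP = ΔVt / C = (290 − 580) / 44.6 = -6.502 cmH2O.

-6.5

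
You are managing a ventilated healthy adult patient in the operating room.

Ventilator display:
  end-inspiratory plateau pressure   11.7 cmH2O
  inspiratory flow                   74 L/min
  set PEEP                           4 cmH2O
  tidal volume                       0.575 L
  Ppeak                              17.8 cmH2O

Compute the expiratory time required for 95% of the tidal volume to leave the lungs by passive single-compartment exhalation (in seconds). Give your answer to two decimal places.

1.11

Flow: 74 L/min ÷ 60 = 1.2333 L/s.
R = (PIP − Pplat)/V̇ = (17.8 − 11.7) / 1.2333 = 6.1/1.2333 = 4.946 cmH2O·s/L.
C = Vt/(Pplat − PEEP) = 575.0 / (11.7 − 4) = 575.0/7.7 = 74.675 mL/cmH2O.
τ = R × C = 4.946 × 0.07468 L/cmH2O = 0.3694 s.
t = −τ·ln(1 − 0.95) = −0.3694·ln(0.05) = 1.107 s.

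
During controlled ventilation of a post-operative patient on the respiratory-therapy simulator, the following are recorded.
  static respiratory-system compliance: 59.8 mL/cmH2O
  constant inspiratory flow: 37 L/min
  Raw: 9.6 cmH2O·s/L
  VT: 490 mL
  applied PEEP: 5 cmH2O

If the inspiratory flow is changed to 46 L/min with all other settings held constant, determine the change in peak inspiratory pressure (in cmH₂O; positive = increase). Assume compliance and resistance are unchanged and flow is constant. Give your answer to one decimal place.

Flow: 37 L/min ÷ 60 = 0.6167 L/s.
New flow: 46 L/min ÷ 60 = 0.7667 L/s.
PIP = Vt/C + R·V̇ + PEEP (constant-flow equation of motion).
Only the resistive term changes: ΔPIP = R × ΔV̇ = 9.6 × (0.7667 − 0.6167) = 9.6 × 0.15 = 1.44 cmH2O.

1.4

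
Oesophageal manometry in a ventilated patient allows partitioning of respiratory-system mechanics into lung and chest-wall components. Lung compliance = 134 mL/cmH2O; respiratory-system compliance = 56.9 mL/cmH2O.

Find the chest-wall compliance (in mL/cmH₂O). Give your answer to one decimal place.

1/Ccw = 1/Crs − 1/CL.
1/Ccw = 1/56.9 − 1/134 = 0.01011.
Ccw = 98.912 mL/cmH2O.

98.9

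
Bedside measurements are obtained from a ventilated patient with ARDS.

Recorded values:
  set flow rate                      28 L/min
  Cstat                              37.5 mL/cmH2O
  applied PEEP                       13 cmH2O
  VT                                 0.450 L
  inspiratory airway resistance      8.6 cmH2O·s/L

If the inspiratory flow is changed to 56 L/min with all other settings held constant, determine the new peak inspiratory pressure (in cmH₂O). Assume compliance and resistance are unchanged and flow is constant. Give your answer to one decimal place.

33.0

Flow: 28 L/min ÷ 60 = 0.4667 L/s.
New flow: 56 L/min ÷ 60 = 0.9333 L/s.
PIP = Vt/C + R·V̇ + PEEP (constant-flow equation of motion).
Only the resistive term changes: ΔPIP = R × ΔV̇ = 8.6 × (0.9333 − 0.4667) = 8.6 × 0.4666 = 4.013 cmH2O.
Original PIP = 450/37.5 + 8.6×0.4667 + 13 = 29.014 cmH2O; new PIP = 29.014 + (4.013) = 33.027 cmH2O.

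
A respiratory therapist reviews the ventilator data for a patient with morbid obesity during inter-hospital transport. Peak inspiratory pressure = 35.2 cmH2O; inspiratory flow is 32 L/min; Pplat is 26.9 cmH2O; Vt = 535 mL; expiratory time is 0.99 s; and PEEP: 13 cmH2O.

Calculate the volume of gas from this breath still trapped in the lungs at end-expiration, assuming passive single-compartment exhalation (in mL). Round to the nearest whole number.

102

Flow: 32 L/min ÷ 60 = 0.5333 L/s.
R = (PIP − Pplat)/V̇ = (35.2 − 26.9) / 0.5333 = 8.3/0.5333 = 15.563 cmH2O·s/L.
C = Vt/(Pplat − PEEP) = 535.0 / (26.9 − 13) = 535.0/13.9 = 38.489 mL/cmH2O.
τ = R × C = 15.563 × 0.03849 L/cmH2O = 0.599 s.
Fraction remaining = e^(−Te/τ) = e^(−0.99/0.599) = 0.1915.
Trapped volume = 535.0 × 0.1915 = 102.45 mL.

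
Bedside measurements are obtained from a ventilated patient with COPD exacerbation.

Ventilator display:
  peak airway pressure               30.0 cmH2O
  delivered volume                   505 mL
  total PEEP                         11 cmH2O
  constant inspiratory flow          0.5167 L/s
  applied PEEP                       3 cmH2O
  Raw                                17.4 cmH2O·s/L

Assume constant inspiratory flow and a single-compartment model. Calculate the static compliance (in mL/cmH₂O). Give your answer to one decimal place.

50.5

Total PEEP = 11 cmH2O (set 3 + intrinsic 8); this is the baseline alveolar pressure.
Equation of motion (constant flow): PIP = Vt/C + R·V̇ + PEEP.
Vt/C = PIP − R·V̇ − PEEP = 30.0 − 17.4×0.5167 − 11 = 30.0 − 8.991 − 11 = 10.009 cmH2O.
C = Vt / 10.009 = 505 / 10.009 = 50.455 mL/cmH2O.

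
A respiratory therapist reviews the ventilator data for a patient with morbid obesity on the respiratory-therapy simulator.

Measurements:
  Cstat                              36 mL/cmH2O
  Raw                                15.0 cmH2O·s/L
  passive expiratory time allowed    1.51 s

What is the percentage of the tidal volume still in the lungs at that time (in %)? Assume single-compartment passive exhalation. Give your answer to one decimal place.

6.1

τ = R × C = 15.0 × 36 mL/cmH2O = 15.0 × 0.036 L/cmH2O = 0.54 s.
Passive exhalation: V(t)/V₀ = e^(−t/τ) = e^(−1.51/0.54) = 0.06104.
Fraction remaining = 0.06104 → 6.104%.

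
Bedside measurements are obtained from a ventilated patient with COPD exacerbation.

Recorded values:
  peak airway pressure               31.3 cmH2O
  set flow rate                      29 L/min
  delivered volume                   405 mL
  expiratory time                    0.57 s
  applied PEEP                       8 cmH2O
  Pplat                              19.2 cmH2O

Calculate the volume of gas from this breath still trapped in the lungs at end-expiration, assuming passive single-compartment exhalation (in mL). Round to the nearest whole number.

216

Flow: 29 L/min ÷ 60 = 0.4833 L/s.
R = (PIP − Pplat)/V̇ = (31.3 − 19.2) / 0.4833 = 12.1/0.4833 = 25.036 cmH2O·s/L.
C = Vt/(Pplat − PEEP) = 405.0 / (19.2 − 8) = 405.0/11.2 = 36.161 mL/cmH2O.
τ = R × C = 25.036 × 0.03616 L/cmH2O = 0.9053 s.
Fraction remaining = e^(−Te/τ) = e^(−0.57/0.9053) = 0.5328.
Trapped volume = 405.0 × 0.5328 = 215.78 mL.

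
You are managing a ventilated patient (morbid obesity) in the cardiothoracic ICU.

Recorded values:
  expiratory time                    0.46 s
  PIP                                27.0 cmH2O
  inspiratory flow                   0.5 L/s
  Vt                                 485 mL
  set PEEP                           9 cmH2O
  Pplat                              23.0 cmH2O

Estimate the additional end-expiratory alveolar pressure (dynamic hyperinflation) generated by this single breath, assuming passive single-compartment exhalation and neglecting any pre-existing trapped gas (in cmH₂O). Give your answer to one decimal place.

2.7

R = (PIP − Pplat)/V̇ = (27.0 − 23.0) / 0.5 = 4.0/0.5 = 8.0 cmH2O·s/L.
C = Vt/(Pplat − PEEP) = 485.0 / (23.0 − 9) = 485.0/14.0 = 34.643 mL/cmH2O.
τ = R × C = 8.0 × 0.03464 L/cmH2O = 0.2771 s.
Fraction remaining = e^(−Te/τ) = e^(−0.46/0.2771) = 0.1901; trapped volume = 485.0 × 0.1901 = 92.199 mL.
Additional alveolar pressure from trapping ≈ V_trapped / C = 92.199 / 34.643 = 2.661 cmH2O.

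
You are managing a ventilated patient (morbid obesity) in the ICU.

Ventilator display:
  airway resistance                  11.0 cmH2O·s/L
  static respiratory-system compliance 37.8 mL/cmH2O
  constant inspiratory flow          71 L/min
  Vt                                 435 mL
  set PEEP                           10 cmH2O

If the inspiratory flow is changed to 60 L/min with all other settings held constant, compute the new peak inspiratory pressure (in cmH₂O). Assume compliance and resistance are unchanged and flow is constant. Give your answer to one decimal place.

32.5

Flow: 71 L/min ÷ 60 = 1.1833 L/s.
New flow: 60 L/min ÷ 60 = 1 L/s.
PIP = Vt/C + R·V̇ + PEEP (constant-flow equation of motion).
Only the resistive term changes: ΔPIP = R × ΔV̇ = 11.0 × (1 − 1.1833) = 11.0 × -0.1833 = -2.016 cmH2O.
Original PIP = 435/37.8 + 11.0×1.1833 + 10 = 34.524 cmH2O; new PIP = 34.524 + (-2.016) = 32.508 cmH2O.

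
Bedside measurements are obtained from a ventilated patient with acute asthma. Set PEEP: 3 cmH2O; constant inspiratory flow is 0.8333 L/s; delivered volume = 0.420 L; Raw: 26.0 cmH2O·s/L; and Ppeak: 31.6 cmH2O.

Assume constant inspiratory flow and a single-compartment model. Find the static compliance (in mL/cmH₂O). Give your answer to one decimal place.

60.6

Equation of motion (constant flow): PIP = Vt/C + R·V̇ + PEEP.
Vt/C = PIP − R·V̇ − PEEP = 31.6 − 26.0×0.8333 − 3 = 31.6 − 21.666 − 3 = 6.934 cmH2O.
C = Vt / 6.934 = 420 / 6.934 = 60.571 mL/cmH2O.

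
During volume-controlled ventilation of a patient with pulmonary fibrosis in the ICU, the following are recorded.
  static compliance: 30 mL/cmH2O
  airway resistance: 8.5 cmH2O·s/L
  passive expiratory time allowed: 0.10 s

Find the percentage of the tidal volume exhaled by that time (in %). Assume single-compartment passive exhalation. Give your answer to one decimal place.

τ = R × C = 8.5 × 30 mL/cmH2O = 8.5 × 0.030 L/cmH2O = 0.255 s.
Passive exhalation: V(t)/V₀ = e^(−t/τ) = e^(−0.10/0.255) = 0.6756.
Fraction exhaled = 1 − 0.6756 = 0.3244 → 32.44%.

32.4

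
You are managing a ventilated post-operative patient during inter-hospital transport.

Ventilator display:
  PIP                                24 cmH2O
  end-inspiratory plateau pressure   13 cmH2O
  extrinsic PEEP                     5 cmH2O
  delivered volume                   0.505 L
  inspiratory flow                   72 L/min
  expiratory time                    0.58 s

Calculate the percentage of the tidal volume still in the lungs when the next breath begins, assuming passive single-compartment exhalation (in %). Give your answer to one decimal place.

Flow: 72 L/min ÷ 60 = 1.2 L/s.
R = (PIP − Pplat)/V̇ = (24 − 13) / 1.2 = 11.0/1.2 = 9.167 cmH2O·s/L.
C = Vt/(Pplat − PEEP) = 505.0 / (13 − 5) = 505.0/8.0 = 63.125 mL/cmH2O.
τ = R × C = 9.167 × 0.06313 L/cmH2O = 0.5787 s.
Fraction remaining at end-expiration = e^(−Te/τ) = e^(−0.58/0.5787) = 0.3671 → 36.71%.

36.7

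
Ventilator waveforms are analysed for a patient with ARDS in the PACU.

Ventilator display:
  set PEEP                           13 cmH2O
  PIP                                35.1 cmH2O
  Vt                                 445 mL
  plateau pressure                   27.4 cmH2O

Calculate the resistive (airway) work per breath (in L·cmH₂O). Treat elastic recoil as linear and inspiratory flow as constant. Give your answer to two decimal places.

3.43

With constant inspiratory flow the resistive pressure is constant at PIP − Pplat = 35.1 − 27.4 = 7.7 cmH2O, so resistive work = 7.7 × 0.445 = 3.427 L·cmH2O.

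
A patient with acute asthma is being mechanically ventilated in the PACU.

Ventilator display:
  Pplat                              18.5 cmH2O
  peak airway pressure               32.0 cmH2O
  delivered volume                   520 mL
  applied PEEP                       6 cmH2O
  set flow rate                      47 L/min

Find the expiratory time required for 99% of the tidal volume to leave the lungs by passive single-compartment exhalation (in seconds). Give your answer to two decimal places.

Flow: 47 L/min ÷ 60 = 0.7833 L/s.
R = (PIP − Pplat)/V̇ = (32.0 − 18.5) / 0.7833 = 13.5/0.7833 = 17.235 cmH2O·s/L.
C = Vt/(Pplat − PEEP) = 520.0 / (18.5 − 6) = 520.0/12.5 = 41.6 mL/cmH2O.
τ = R × C = 17.235 × 0.0416 L/cmH2O = 0.717 s.
t = −τ·ln(1 − 0.99) = −0.717·ln(0.01) = 3.302 s.

3.30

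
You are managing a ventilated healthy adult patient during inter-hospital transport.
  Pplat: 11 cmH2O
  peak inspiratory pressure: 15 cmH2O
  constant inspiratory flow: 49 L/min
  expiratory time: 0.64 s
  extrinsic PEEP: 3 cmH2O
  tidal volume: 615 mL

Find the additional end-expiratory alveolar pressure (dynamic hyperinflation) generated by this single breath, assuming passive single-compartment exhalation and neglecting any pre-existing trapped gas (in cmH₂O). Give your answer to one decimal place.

1.5

Flow: 49 L/min ÷ 60 = 0.8167 L/s.
R = (PIP − Pplat)/V̇ = (15 − 11) / 0.8167 = 4.0/0.8167 = 4.898 cmH2O·s/L.
C = Vt/(Pplat − PEEP) = 615.0 / (11 − 3) = 615.0/8.0 = 76.875 mL/cmH2O.
τ = R × C = 4.898 × 0.07688 L/cmH2O = 0.3766 s.
Fraction remaining = e^(−Te/τ) = e^(−0.64/0.3766) = 0.1828; trapped volume = 615.0 × 0.1828 = 112.42 mL.
Additional alveolar pressure from trapping ≈ V_trapped / C = 112.42 / 76.875 = 1.462 cmH2O.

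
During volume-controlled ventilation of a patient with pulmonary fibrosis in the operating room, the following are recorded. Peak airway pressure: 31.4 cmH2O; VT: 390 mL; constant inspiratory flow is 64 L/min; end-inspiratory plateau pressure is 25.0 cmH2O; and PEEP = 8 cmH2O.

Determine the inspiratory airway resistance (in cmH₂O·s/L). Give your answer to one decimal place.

6.0

Flow: 64 L/min ÷ 60 = 1.0667 L/s.
Raw = (PIP − Pplat) / flow = (31.4 − 25.0) / 1.0667 = 6.4 / 1.0667 = 6.0 cmH2O·s/L.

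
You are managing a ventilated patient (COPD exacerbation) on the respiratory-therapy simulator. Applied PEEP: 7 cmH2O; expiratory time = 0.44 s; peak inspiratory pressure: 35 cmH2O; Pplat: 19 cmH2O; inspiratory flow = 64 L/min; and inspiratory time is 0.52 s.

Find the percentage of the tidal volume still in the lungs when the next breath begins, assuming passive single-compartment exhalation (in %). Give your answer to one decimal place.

53.0

Flow: 64 L/min ÷ 60 = 1.0667 L/s.
Vt = flow × Ti = 1.0667 L/s × 0.52 s × 1000 mL/L = 554.68 mL.
R = (PIP − Pplat)/V̇ = (35 − 19) / 1.0667 = 16.0/1.0667 = 15.0 cmH2O·s/L.
C = Vt/(Pplat − PEEP) = 554.68 / (19 − 7) = 554.68/12.0 = 46.223 mL/cmH2O.
τ = R × C = 15.0 × 0.04622 L/cmH2O = 0.6933 s.
Fraction remaining at end-expiration = e^(−Te/τ) = e^(−0.44/0.6933) = 0.5301 → 53.01%.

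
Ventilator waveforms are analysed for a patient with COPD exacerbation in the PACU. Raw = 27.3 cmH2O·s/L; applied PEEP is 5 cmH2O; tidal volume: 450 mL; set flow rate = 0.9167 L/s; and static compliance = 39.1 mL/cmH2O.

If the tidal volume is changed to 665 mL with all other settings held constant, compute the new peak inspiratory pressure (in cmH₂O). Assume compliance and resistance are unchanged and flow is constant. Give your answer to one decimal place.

47.0

PIP = Vt/C + R·V̇ + PEEP (constant-flow equation of motion).
Only the elastic term changes: ΔPIP = ΔVt / C = (665 − 450) / 39.1 = 5.499 cmH2O.
Original PIP = 450/39.1 + 27.3×0.9167 + 5 = 41.535 cmH2O; new PIP = 41.535 + (5.499) = 47.034 cmH2O.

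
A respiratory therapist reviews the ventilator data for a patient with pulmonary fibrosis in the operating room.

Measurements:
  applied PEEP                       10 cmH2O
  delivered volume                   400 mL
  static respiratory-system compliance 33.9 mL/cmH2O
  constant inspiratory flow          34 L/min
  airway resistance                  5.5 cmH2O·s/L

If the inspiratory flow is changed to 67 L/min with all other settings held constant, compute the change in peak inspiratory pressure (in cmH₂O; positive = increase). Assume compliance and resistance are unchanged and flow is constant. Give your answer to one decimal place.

Flow: 34 L/min ÷ 60 = 0.5667 L/s.
New flow: 67 L/min ÷ 60 = 1.1167 L/s.
PIP = Vt/C + R·V̇ + PEEP (constant-flow equation of motion).
Only the resistive term changes: ΔPIP = R × ΔV̇ = 5.5 × (1.1167 − 0.5667) = 5.5 × 0.55 = 3.025 cmH2O.

3.0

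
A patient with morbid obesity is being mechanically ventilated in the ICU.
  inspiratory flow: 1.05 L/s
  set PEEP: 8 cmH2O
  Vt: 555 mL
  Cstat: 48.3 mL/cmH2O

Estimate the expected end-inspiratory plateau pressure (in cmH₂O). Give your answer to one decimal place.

Pplat = PEEP + Vt / Cstat = 8 + 555 / 48.3 = 8 + 11.491 = 19.491 cmH2O.

19.5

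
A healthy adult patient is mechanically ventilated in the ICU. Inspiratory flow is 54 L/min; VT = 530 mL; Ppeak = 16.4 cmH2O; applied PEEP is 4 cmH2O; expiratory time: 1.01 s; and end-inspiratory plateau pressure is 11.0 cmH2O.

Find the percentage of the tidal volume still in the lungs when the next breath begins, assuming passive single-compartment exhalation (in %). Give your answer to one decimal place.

Flow: 54 L/min ÷ 60 = 0.9 L/s.
R = (PIP − Pplat)/V̇ = (16.4 − 11.0) / 0.9 = 5.4/0.9 = 6.0 cmH2O·s/L.
C = Vt/(Pplat − PEEP) = 530.0 / (11.0 − 4) = 530.0/7.0 = 75.714 mL/cmH2O.
τ = R × C = 6.0 × 0.07571 L/cmH2O = 0.4543 s.
Fraction remaining at end-expiration = e^(−Te/τ) = e^(−1.01/0.4543) = 0.1083 → 10.83%.

10.8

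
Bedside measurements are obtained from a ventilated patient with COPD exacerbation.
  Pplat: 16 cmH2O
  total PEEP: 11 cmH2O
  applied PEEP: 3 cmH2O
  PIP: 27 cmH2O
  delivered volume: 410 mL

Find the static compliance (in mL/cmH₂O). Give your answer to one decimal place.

End-expiratory occlusion gives total PEEP = 11 cmH2O (intrinsic PEEP = 11 − 3 = 8). Use total PEEP for the elastic gradient.
Cstat = Vt / (Pplat − PEEPtotal) = 410 / (16 − 11) = 410 / 5.0 = 82.0 mL/cmH2O.

82.0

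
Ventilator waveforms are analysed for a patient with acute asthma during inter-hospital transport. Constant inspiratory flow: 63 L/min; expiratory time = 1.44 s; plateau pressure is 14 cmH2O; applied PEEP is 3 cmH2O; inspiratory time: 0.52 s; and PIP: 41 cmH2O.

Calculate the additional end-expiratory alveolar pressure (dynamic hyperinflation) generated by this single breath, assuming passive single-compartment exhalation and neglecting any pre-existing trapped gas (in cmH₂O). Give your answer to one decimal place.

Flow: 63 L/min ÷ 60 = 1.05 L/s.
Vt = flow × Ti = 1.05 L/s × 0.52 s × 1000 mL/L = 546.0 mL.
R = (PIP − Pplat)/V̇ = (41 − 14) / 1.05 = 27.0/1.05 = 25.714 cmH2O·s/L.
C = Vt/(Pplat − PEEP) = 546.0 / (14 − 3) = 546.0/11.0 = 49.636 mL/cmH2O.
τ = R × C = 25.714 × 0.04964 L/cmH2O = 1.276 s.
Fraction remaining = e^(−Te/τ) = e^(−1.44/1.276) = 0.3235; trapped volume = 546.0 × 0.3235 = 176.63 mL.
Additional alveolar pressure from trapping ≈ V_trapped / C = 176.63 / 49.636 = 3.559 cmH2O.

3.6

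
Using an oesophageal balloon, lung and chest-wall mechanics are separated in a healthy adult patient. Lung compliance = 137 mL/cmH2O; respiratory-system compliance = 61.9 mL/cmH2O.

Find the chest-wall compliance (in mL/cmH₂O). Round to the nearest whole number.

113

1/Ccw = 1/Crs − 1/CL.
1/Ccw = 1/61.9 − 1/137 = 0.008856.
Ccw = 112.92 mL/cmH2O.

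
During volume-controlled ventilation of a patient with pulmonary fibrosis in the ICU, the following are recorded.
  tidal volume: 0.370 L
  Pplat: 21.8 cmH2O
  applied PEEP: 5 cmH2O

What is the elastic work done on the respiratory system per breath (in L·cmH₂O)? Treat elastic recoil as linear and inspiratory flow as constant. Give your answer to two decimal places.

3.11

Elastic work ≈ ½ × (Pplat − PEEP) × Vt = 0.5 × (21.8 − 5) × 0.370 L = 0.5 × 16.8 × 0.370 = 3.108 L·cmH2O.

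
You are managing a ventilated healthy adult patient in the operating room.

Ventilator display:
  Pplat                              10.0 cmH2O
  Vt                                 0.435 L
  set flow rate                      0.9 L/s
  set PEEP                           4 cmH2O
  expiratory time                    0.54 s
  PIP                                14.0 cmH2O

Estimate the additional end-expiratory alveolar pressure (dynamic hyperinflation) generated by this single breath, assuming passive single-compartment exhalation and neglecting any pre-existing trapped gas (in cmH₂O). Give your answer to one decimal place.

R = (PIP − Pplat)/V̇ = (14.0 − 10.0) / 0.9 = 4.0/0.9 = 4.444 cmH2O·s/L.
C = Vt/(Pplat − PEEP) = 435.0 / (10.0 − 4) = 435.0/6.0 = 72.5 mL/cmH2O.
τ = R × C = 4.444 × 0.0725 L/cmH2O = 0.3222 s.
Fraction remaining = e^(−Te/τ) = e^(−0.54/0.3222) = 0.1871; trapped volume = 435.0 × 0.1871 = 81.389 mL.
Additional alveolar pressure from trapping ≈ V_trapped / C = 81.389 / 72.5 = 1.123 cmH2O.

1.1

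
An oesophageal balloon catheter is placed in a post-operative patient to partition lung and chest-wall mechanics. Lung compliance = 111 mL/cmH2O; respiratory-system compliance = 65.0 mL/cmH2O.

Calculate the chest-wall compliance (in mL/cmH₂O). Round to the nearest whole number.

157

1/Ccw = 1/Crs − 1/CL.
1/Ccw = 1/65.0 − 1/111 = 0.006376.
Ccw = 156.84 mL/cmH2O.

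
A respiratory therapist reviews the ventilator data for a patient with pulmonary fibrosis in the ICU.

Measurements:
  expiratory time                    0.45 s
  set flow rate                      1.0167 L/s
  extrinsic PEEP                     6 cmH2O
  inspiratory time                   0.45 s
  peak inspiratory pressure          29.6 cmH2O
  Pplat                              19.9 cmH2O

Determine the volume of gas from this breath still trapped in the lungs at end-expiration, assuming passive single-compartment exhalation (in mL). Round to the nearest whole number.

Vt = flow × Ti = 1.0167 L/s × 0.45 s × 1000 mL/L = 457.52 mL.
R = (PIP − Pplat)/V̇ = (29.6 − 19.9) / 1.0167 = 9.7/1.0167 = 9.541 cmH2O·s/L.
C = Vt/(Pplat − PEEP) = 457.52 / (19.9 − 6) = 457.52/13.9 = 32.915 mL/cmH2O.
τ = R × C = 9.541 × 0.03292 L/cmH2O = 0.3141 s.
Fraction remaining = e^(−Te/τ) = e^(−0.45/0.3141) = 0.2387.
Trapped volume = 457.52 × 0.2387 = 109.21 mL.

109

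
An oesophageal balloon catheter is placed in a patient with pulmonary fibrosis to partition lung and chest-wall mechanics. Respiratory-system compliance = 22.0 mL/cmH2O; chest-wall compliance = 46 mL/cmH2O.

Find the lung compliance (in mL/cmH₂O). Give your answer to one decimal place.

42.2

1/CL = 1/Crs − 1/Ccw.
1/CL = 1/22.0 − 1/46 = 0.02372.
CL = 42.159 mL/cmH2O.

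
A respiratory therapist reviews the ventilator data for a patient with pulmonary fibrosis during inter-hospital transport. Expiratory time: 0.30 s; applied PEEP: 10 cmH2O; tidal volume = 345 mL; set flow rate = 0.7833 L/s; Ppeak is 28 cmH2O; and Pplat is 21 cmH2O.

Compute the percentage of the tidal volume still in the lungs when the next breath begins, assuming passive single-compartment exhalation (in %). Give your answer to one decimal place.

R = (PIP − Pplat)/V̇ = (28 − 21) / 0.7833 = 7.0/0.7833 = 8.937 cmH2O·s/L.
C = Vt/(Pplat − PEEP) = 345.0 / (21 − 10) = 345.0/11.0 = 31.364 mL/cmH2O.
τ = R × C = 8.937 × 0.03136 L/cmH2O = 0.2803 s.
Fraction remaining at end-expiration = e^(−Te/τ) = e^(−0.30/0.2803) = 0.3429 → 34.29%.

34.3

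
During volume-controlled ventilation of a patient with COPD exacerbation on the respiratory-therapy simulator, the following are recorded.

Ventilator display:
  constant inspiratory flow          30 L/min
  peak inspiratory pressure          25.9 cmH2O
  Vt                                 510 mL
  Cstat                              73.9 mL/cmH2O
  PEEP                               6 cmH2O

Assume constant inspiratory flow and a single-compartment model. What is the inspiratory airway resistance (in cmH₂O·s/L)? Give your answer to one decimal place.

26.0

Flow: 30 L/min ÷ 60 = 0.5 L/s.
Equation of motion (constant flow): PIP = Vt/C + R·V̇ + PEEP.
R·V̇ = PIP − Vt/C − PEEP = 25.9 − 510/73.9 − 6 = 25.9 − 6.901 − 6 = 12.999 cmH2O.
R = 12.999 / 0.5 = 25.998 cmH2O·s/L.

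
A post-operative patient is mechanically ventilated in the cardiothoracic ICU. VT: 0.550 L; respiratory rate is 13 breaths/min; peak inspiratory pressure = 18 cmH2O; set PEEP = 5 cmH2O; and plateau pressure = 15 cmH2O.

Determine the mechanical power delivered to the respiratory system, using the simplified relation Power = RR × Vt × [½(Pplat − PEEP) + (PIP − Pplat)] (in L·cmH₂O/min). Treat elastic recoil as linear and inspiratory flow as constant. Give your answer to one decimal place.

Per-breath work = Vt × [½(Pplat−PEEP) + (PIP−Pplat)] = 0.550 × [0.5×10.0 + 3.0] = 0.550 × 8.0 = 4.4 L·cmH2O.
Power = 13 × 4.4 = 57.2 L·cmH2O/min.

57.2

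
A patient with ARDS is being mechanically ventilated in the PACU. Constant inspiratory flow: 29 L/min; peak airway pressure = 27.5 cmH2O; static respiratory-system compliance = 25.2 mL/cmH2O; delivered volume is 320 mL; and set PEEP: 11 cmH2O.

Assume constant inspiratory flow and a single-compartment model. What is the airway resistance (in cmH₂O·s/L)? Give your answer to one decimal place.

7.9

Flow: 29 L/min ÷ 60 = 0.4833 L/s.
Equation of motion (constant flow): PIP = Vt/C + R·V̇ + PEEP.
R·V̇ = PIP − Vt/C − PEEP = 27.5 − 320/25.2 − 11 = 27.5 − 12.698 − 11 = 3.802 cmH2O.
R = 3.802 / 0.4833 = 7.867 cmH2O·s/L.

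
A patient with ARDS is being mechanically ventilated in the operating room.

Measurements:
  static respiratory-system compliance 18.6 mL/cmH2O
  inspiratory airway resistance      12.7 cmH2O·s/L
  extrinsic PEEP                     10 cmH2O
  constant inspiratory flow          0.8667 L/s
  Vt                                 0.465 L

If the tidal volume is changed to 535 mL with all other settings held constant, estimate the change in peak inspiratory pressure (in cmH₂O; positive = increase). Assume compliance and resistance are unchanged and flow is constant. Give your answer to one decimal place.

3.8

PIP = Vt/C + R·V̇ + PEEP (constant-flow equation of motion).
Only the elastic term changes: ΔPIP = ΔVt / C = (535 − 465) / 18.6 = 3.763 cmH2O.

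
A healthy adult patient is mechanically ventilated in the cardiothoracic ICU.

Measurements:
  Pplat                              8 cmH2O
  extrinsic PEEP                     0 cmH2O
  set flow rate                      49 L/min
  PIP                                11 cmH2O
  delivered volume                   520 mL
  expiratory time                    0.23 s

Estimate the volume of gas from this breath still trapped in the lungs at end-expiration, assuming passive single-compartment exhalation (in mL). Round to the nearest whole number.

198

Flow: 49 L/min ÷ 60 = 0.8167 L/s.
R = (PIP − Pplat)/V̇ = (11 − 8) / 0.8167 = 3.0/0.8167 = 3.673 cmH2O·s/L.
C = Vt/(Pplat − PEEP) = 520.0 / (8 − 0) = 520.0/8.0 = 65.0 mL/cmH2O.
τ = R × C = 3.673 × 0.065 L/cmH2O = 0.2387 s.
Fraction remaining = e^(−Te/τ) = e^(−0.23/0.2387) = 0.3815.
Trapped volume = 520.0 × 0.3815 = 198.38 mL.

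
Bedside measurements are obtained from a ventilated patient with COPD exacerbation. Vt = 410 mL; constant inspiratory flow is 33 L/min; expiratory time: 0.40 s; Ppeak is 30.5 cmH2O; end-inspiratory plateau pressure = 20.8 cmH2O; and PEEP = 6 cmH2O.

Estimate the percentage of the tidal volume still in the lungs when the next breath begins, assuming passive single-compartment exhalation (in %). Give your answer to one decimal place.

44.1

Flow: 33 L/min ÷ 60 = 0.55 L/s.
R = (PIP − Pplat)/V̇ = (30.5 − 20.8) / 0.55 = 9.7/0.55 = 17.636 cmH2O·s/L.
C = Vt/(Pplat − PEEP) = 410.0 / (20.8 − 6) = 410.0/14.8 = 27.703 mL/cmH2O.
τ = R × C = 17.636 × 0.0277 L/cmH2O = 0.4885 s.
Fraction remaining at end-expiration = e^(−Te/τ) = e^(−0.40/0.4885) = 0.4409 → 44.09%.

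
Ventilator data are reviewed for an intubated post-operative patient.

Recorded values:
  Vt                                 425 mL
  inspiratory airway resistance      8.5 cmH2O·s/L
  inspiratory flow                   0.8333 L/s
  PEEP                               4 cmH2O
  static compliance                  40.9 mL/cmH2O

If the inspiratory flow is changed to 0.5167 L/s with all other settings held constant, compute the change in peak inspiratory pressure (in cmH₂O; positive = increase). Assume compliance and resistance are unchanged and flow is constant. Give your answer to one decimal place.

-2.7

PIP = Vt/C + R·V̇ + PEEP (constant-flow equation of motion).
Only the resistive term changes: ΔPIP = R × ΔV̇ = 8.5 × (0.5167 − 0.8333) = 8.5 × -0.3166 = -2.691 cmH2O.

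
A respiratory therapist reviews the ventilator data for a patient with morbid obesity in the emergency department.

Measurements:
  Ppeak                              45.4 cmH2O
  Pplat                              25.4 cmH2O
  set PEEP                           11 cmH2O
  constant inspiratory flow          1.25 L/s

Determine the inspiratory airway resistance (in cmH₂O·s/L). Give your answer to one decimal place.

Raw = (PIP − Pplat) / flow = (45.4 − 25.4) / 1.25 = 20.0 / 1.25 = 16.0 cmH2O·s/L.

16.0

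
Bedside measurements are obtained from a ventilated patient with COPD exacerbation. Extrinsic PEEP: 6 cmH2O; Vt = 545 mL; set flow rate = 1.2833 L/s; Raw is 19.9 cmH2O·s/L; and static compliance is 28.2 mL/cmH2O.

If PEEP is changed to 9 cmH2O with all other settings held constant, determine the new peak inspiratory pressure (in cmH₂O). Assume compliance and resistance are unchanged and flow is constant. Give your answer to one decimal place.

PIP = Vt/C + R·V̇ + PEEP (constant-flow equation of motion).
Only the baseline term changes: ΔPIP = ΔPEEP = 9 − 6 = 3.0 cmH2O.
Original PIP = 545/28.2 + 19.9×1.2833 + 6 = 50.864 cmH2O; new PIP = 50.864 + (3.0) = 53.864 cmH2O.

53.9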